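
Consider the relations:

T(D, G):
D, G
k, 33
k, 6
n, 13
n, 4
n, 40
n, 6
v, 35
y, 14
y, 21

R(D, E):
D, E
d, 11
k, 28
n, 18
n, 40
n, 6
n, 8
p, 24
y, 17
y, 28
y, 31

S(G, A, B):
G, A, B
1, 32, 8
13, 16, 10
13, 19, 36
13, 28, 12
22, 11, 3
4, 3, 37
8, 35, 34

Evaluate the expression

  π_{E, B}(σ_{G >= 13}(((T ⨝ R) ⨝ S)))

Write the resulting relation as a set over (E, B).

{(18, 10), (18, 12), (18, 36), (40, 10), (40, 12), (40, 36), (6, 10), (6, 12), (6, 36), (8, 10), (8, 12), (8, 36)}

Natural join on D: {(k, 33, 28), (k, 6, 28), (n, 13, 18), (n, 13, 40), (n, 13, 6), (n, 13, 8), (n, 4, 18), (n, 4, 40), (n, 4, 6), (n, 4, 8), (n, 40, 18), (n, 40, 40), (n, 40, 6), (n, 40, 8), (n, 6, 18), (n, 6, 40), (n, 6, 6), (n, 6, 8), (y, 14, 17), (y, 14, 28), (y, 14, 31), (y, 21, 17), (y, 21, 28), (y, 21, 31)}
Natural join on G: {(n, 13, 18, 16, 10), (n, 13, 18, 19, 36), (n, 13, 18, 28, 12), (n, 13, 40, 16, 10), (n, 13, 40, 19, 36), (n, 13, 40, 28, 12), (n, 13, 6, 16, 10), (n, 13, 6, 19, 36), (n, 13, 6, 28, 12), (n, 13, 8, 16, 10), (n, 13, 8, 19, 36), (n, 13, 8, 28, 12), (n, 4, 18, 3, 37), (n, 4, 40, 3, 37), (n, 4, 6, 3, 37), (n, 4, 8, 3, 37)}
Filtering on G >= 13 leaves {(n, 13, 18, 16, 10), (n, 13, 18, 19, 36), (n, 13, 18, 28, 12), (n, 13, 40, 16, 10), (n, 13, 40, 19, 36), (n, 13, 40, 28, 12), (n, 13, 6, 16, 10), (n, 13, 6, 19, 36), (n, 13, 6, 28, 12), (n, 13, 8, 16, 10), (n, 13, 8, 19, 36), (n, 13, 8, 28, 12)}.
π_{E, B} gives {(18, 10), (18, 12), (18, 36), (40, 10), (40, 12), (40, 36), (6, 10), (6, 12), (6, 36), (8, 10), (8, 12), (8, 36)}.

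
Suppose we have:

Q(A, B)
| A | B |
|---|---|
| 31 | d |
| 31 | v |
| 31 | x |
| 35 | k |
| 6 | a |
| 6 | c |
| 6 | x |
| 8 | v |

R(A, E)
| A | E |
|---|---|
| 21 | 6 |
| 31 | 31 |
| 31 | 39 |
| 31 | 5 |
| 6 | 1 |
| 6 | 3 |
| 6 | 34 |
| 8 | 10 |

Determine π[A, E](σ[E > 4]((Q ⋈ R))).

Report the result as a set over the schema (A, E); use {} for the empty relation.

Natural join on A: {(31, d, 31), (31, d, 39), (31, d, 5), (31, v, 31), (31, v, 39), (31, v, 5), (31, x, 31), (31, x, 39), (31, x, 5), (6, a, 1), (6, a, 3), (6, a, 34), (6, c, 1), (6, c, 3), (6, c, 34), (6, x, 1), (6, x, 3), (6, x, 34), (8, v, 10)}
Filtering on E > 4 leaves {(31, d, 31), (31, d, 39), (31, d, 5), (31, v, 31), (31, v, 39), (31, v, 5), (31, x, 31), (31, x, 39), (31, x, 5), (6, a, 34), (6, c, 34), (6, x, 34), (8, v, 10)}.
Projecting to A, E (8 duplicate(s) eliminated): {(31, 31), (31, 39), (31, 5), (6, 34), (8, 10)}

{(31, 31), (31, 39), (31, 5), (6, 34), (8, 10)}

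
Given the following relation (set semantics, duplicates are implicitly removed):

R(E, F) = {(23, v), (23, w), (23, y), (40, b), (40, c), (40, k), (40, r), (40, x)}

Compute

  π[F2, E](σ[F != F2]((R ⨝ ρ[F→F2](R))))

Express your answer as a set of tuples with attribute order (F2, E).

{(b, 40), (c, 40), (k, 40), (r, 40), (v, 23), (w, 23), (x, 40), (y, 23)}

ρ[F→F2]: schema becomes (E, F2); tuples unchanged.
Natural join on E: {(23, v, v), (23, v, w), (23, v, y), (23, w, v), (23, w, w), (23, w, y), (23, y, v), (23, y, w), (23, y, y), (40, b, b), (40, b, c), (40, b, k), (40, b, r), (40, b, x), (40, c, b), (40, c, c), (40, c, k), (40, c, r), (40, c, x), (40, k, b), (40, k, c), (40, k, k), (40, k, r), (40, k, x), (40, r, b), (40, r, c), (40, r, k), (40, r, r), (40, r, x), (40, x, b), (40, x, c), (40, x, k), (40, x, r), (40, x, x)}
Apply σ_{F != F2}; surviving tuples: {(23, v, w), (23, v, y), (23, w, v), (23, w, y), (23, y, v), (23, y, w), (40, b, c), (40, b, k), (40, b, r), (40, b, x), (40, c, b), (40, c, k), (40, c, r), (40, c, x), (40, k, b), (40, k, c), (40, k, r), (40, k, x), (40, r, b), (40, r, c), (40, r, k), (40, r, x), (40, x, b), (40, x, c), (40, x, k), (40, x, r)}
Projecting to F2, E (18 duplicate(s) eliminated): {(b, 40), (c, 40), (k, 40), (r, 40), (v, 23), (w, 23), (x, 40), (y, 23)}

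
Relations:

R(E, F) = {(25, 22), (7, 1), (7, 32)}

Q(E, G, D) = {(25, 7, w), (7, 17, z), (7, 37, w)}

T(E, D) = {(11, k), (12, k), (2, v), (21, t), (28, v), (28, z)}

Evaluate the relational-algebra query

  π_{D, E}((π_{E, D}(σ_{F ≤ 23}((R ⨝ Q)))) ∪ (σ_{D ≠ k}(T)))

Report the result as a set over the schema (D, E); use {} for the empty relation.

{(t, 21), (v, 2), (v, 28), (w, 25), (w, 7), (z, 28), (z, 7)}

Natural join on E: {(25, 22, 7, w), (7, 1, 17, z), (7, 1, 37, w), (7, 32, 17, z), (7, 32, 37, w)}
σ[F ≤ 23]: keep tuples satisfying F ≤ 23 → {(25, 22, 7, w), (7, 1, 17, z), (7, 1, 37, w)}
Keep only column(s) E, D: {(25, w), (7, w), (7, z)}
σ[D ≠ k]: keep tuples satisfying D ≠ k → {(2, v), (21, t), (28, v), (28, z)}
Taking the union: {(2, v), (21, t), (25, w), (28, v), (28, z), (7, w), (7, z)}
Keep only column(s) D, E: {(t, 21), (v, 2), (v, 28), (w, 25), (w, 7), (z, 28), (z, 7)}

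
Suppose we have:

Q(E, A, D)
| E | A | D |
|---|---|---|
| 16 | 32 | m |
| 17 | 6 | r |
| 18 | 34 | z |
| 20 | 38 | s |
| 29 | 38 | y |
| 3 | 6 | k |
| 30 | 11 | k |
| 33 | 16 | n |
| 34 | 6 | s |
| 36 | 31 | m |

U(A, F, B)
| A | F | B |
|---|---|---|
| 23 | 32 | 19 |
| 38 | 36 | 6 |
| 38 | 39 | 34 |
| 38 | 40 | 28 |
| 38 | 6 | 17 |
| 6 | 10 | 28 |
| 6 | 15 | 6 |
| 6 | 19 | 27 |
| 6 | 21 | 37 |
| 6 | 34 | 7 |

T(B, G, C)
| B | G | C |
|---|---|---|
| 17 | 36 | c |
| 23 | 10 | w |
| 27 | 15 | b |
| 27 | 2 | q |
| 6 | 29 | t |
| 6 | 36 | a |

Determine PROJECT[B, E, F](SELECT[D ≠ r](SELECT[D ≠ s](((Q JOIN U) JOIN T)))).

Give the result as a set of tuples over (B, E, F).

Natural join on A: {(17, 6, r, 10, 28), (17, 6, r, 15, 6), (17, 6, r, 19, 27), (17, 6, r, 21, 37), (17, 6, r, 34, 7), (20, 38, s, 36, 6), (20, 38, s, 39, 34), (20, 38, s, 40, 28), (20, 38, s, 6, 17), (29, 38, y, 36, 6), (29, 38, y, 39, 34), (29, 38, y, 40, 28), (29, 38, y, 6, 17), (3, 6, k, 10, 28), (3, 6, k, 15, 6), (3, 6, k, 19, 27), (3, 6, k, 21, 37), (3, 6, k, 34, 7), (34, 6, s, 10, 28), (34, 6, s, 15, 6), (34, 6, s, 19, 27), (34, 6, s, 21, 37), (34, 6, s, 34, 7)}
Natural join on B: {(17, 6, r, 15, 6, 29, t), (17, 6, r, 15, 6, 36, a), (17, 6, r, 19, 27, 15, b), (17, 6, r, 19, 27, 2, q), (20, 38, s, 36, 6, 29, t), (20, 38, s, 36, 6, 36, a), (20, 38, s, 6, 17, 36, c), (29, 38, y, 36, 6, 29, t), (29, 38, y, 36, 6, 36, a), (29, 38, y, 6, 17, 36, c), (3, 6, k, 15, 6, 29, t), (3, 6, k, 15, 6, 36, a), (3, 6, k, 19, 27, 15, b), (3, 6, k, 19, 27, 2, q), (34, 6, s, 15, 6, 29, t), (34, 6, s, 15, 6, 36, a), (34, 6, s, 19, 27, 15, b), (34, 6, s, 19, 27, 2, q)}
Selection D ≠ s: {(17, 6, r, 15, 6, 29, t), (17, 6, r, 15, 6, 36, a), (17, 6, r, 19, 27, 15, b), (17, 6, r, 19, 27, 2, q), (29, 38, y, 36, 6, 29, t), (29, 38, y, 36, 6, 36, a), (29, 38, y, 6, 17, 36, c), (3, 6, k, 15, 6, 29, t), (3, 6, k, 15, 6, 36, a), (3, 6, k, 19, 27, 15, b), (3, 6, k, 19, 27, 2, q)}
Selection D ≠ r: {(29, 38, y, 36, 6, 29, t), (29, 38, y, 36, 6, 36, a), (29, 38, y, 6, 17, 36, c), (3, 6, k, 15, 6, 29, t), (3, 6, k, 15, 6, 36, a), (3, 6, k, 19, 27, 15, b), (3, 6, k, 19, 27, 2, q)}
Projecting to B, E, F (3 duplicate(s) eliminated): {(17, 29, 6), (27, 3, 19), (6, 29, 36), (6, 3, 15)}

{(17, 29, 6), (27, 3, 19), (6, 29, 36), (6, 3, 15)}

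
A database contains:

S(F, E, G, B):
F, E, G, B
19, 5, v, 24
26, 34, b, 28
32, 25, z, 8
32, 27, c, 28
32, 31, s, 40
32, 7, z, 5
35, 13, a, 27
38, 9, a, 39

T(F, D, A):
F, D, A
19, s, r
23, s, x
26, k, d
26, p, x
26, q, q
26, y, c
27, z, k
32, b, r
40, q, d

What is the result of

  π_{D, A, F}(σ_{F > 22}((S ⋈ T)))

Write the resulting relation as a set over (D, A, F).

Joining S and T on F yields {(19, 5, v, 24, s, r), (26, 34, b, 28, k, d), (26, 34, b, 28, p, x), (26, 34, b, 28, q, q), (26, 34, b, 28, y, c), (32, 25, z, 8, b, r), (32, 27, c, 28, b, r), (32, 31, s, 40, b, r), (32, 7, z, 5, b, r)}.
Apply σ_{F > 22}; surviving tuples: {(26, 34, b, 28, k, d), (26, 34, b, 28, p, x), (26, 34, b, 28, q, q), (26, 34, b, 28, y, c), (32, 25, z, 8, b, r), (32, 27, c, 28, b, r), (32, 31, s, 40, b, r), (32, 7, z, 5, b, r)}
π_{D, A, F} gives {(b, r, 32), (k, d, 26), (p, x, 26), (q, q, 26), (y, c, 26)} (3 duplicate(s) eliminated).

{(b, r, 32), (k, d, 26), (p, x, 26), (q, q, 26), (y, c, 26)}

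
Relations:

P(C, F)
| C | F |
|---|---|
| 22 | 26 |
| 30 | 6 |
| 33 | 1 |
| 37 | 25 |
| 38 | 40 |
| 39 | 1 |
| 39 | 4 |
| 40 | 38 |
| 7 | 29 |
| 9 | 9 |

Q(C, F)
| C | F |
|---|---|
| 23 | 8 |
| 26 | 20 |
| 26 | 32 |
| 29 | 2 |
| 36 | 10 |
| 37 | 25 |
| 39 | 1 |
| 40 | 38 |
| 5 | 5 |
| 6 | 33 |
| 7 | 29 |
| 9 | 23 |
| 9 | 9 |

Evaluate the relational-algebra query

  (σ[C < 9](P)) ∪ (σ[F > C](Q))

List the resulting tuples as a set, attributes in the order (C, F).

{(26, 32), (6, 33), (7, 29), (9, 23)}

σ[C < 9]: keep tuples satisfying C < 9 → {(7, 29)}
σ[F > C]: keep tuples satisfying F > C → {(26, 32), (6, 33), (7, 29), (9, 23)}
Set union of the two operands is {(26, 32), (6, 33), (7, 29), (9, 23)}.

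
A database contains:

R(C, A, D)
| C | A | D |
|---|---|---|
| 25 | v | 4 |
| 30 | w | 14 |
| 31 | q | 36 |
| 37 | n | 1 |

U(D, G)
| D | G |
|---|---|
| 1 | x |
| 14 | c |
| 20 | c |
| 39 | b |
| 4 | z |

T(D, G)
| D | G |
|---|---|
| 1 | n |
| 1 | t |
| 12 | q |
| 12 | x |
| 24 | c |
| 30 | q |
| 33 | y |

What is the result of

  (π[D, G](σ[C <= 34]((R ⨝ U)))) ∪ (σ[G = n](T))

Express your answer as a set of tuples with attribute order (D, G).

R ⋈ U (natural join on D): {(25, v, 4, z), (30, w, 14, c), (37, n, 1, x)}
σ[C <= 34]: keep tuples satisfying C <= 34 → {(25, v, 4, z), (30, w, 14, c)}
π[D, G]: project onto (D, G) → {(14, c), (4, z)}
σ[G = n]: keep tuples satisfying G = n → {(1, n)}
Taking the union: {(1, n), (14, c), (4, z)}

{(1, n), (14, c), (4, z)}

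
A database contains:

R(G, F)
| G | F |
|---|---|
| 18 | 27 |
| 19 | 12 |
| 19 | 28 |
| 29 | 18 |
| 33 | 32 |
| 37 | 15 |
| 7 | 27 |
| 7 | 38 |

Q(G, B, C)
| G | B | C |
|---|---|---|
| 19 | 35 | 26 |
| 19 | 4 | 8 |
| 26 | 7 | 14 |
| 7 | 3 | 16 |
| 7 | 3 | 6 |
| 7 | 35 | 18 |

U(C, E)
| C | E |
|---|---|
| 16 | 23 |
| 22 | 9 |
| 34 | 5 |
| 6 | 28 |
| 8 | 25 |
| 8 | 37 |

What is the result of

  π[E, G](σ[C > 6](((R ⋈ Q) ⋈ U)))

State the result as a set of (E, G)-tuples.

{(23, 7), (25, 19), (37, 19)}

Natural join on G: {(19, 12, 35, 26), (19, 12, 4, 8), (19, 28, 35, 26), (19, 28, 4, 8), (7, 27, 3, 16), (7, 27, 3, 6), (7, 27, 35, 18), (7, 38, 3, 16), (7, 38, 3, 6), (7, 38, 35, 18)}
Natural join on C: {(19, 12, 4, 8, 25), (19, 12, 4, 8, 37), (19, 28, 4, 8, 25), (19, 28, 4, 8, 37), (7, 27, 3, 16, 23), (7, 27, 3, 6, 28), (7, 38, 3, 16, 23), (7, 38, 3, 6, 28)}
Filtering on C > 6 leaves {(19, 12, 4, 8, 25), (19, 12, 4, 8, 37), (19, 28, 4, 8, 25), (19, 28, 4, 8, 37), (7, 27, 3, 16, 23), (7, 38, 3, 16, 23)}.
Projecting to E, G (3 duplicate(s) eliminated): {(23, 7), (25, 19), (37, 19)}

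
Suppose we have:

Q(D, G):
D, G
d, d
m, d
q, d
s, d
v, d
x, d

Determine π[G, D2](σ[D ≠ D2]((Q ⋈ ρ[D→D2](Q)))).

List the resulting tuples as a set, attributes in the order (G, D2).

ρ[D→D2]: schema becomes (D2, G); tuples unchanged.
Q ⋈ ρ[D→D2](Q) (natural join on G): {(d, d, d), (d, d, m), (d, d, q), (d, d, s), (d, d, v), (d, d, x), (m, d, d), (m, d, m), (m, d, q), (m, d, s), (m, d, v), (m, d, x), (q, d, d), (q, d, m), (q, d, q), (q, d, s), (q, d, v), (q, d, x), (s, d, d), (s, d, m), (s, d, q), (s, d, s), (s, d, v), (s, d, x), (v, d, d), (v, d, m), (v, d, q), (v, d, s), (v, d, v), (v, d, x), (x, d, d), (x, d, m), (x, d, q), (x, d, s), (x, d, v), (x, d, x)}
Selection D ≠ D2: {(d, d, m), (d, d, q), (d, d, s), (d, d, v), (d, d, x), (m, d, d), (m, d, q), (m, d, s), (m, d, v), (m, d, x), (q, d, d), (q, d, m), (q, d, s), (q, d, v), (q, d, x), (s, d, d), (s, d, m), (s, d, q), (s, d, v), (s, d, x), (v, d, d), (v, d, m), (v, d, q), (v, d, s), (v, d, x), (x, d, d), (x, d, m), (x, d, q), (x, d, s), (x, d, v)}
π_{G, D2} gives {(d, d), (d, m), (d, q), (d, s), (d, v), (d, x)} (24 duplicate(s) eliminated).

{(d, d), (d, m), (d, q), (d, s), (d, v), (d, x)}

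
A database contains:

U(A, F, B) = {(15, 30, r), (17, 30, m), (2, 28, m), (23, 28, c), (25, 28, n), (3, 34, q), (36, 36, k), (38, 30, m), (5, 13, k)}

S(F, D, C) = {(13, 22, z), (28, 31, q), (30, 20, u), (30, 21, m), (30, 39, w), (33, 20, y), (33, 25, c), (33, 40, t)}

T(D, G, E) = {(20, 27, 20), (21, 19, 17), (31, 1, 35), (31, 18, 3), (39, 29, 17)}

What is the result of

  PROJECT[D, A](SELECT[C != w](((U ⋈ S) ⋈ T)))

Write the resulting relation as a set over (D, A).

{(20, 15), (20, 17), (20, 38), (21, 15), (21, 17), (21, 38), (31, 2), (31, 23), (31, 25)}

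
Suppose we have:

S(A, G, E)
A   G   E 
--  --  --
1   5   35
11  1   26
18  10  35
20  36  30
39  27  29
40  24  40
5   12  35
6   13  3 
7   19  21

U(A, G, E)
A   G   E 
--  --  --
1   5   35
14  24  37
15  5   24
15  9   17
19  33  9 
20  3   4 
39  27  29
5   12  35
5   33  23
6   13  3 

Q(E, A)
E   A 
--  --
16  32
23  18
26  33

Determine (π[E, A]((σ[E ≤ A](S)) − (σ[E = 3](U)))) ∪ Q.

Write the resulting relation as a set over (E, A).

σ[E ≤ A]: keep tuples satisfying E ≤ A → {(39, 27, 29), (40, 24, 40), (6, 13, 3)}
σ[E = 3]: keep tuples satisfying E = 3 → {(6, 13, 3)}
Set difference of the two operands is {(39, 27, 29), (40, 24, 40)}.
π[E, A]: project onto (E, A) → {(29, 39), (40, 40)}
Set union of the two operands is {(16, 32), (23, 18), (26, 33), (29, 39), (40, 40)}.

{(16, 32), (23, 18), (26, 33), (29, 39), (40, 40)}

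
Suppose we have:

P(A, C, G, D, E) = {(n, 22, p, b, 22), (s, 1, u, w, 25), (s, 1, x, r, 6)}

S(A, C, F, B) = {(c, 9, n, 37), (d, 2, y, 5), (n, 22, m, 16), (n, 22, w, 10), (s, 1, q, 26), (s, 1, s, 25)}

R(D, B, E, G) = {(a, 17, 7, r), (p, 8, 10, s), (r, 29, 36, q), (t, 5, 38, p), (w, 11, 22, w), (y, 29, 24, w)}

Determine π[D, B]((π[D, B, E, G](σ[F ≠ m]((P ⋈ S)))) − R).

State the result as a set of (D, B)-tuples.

{(b, 10), (r, 25), (r, 26), (w, 25), (w, 26)}

Joining P and S on A, C yields {(n, 22, p, b, 22, m, 16), (n, 22, p, b, 22, w, 10), (s, 1, u, w, 25, q, 26), (s, 1, u, w, 25, s, 25), (s, 1, x, r, 6, q, 26), (s, 1, x, r, 6, s, 25)}.
Filtering on F ≠ m leaves {(n, 22, p, b, 22, w, 10), (s, 1, u, w, 25, q, 26), (s, 1, u, w, 25, s, 25), (s, 1, x, r, 6, q, 26), (s, 1, x, r, 6, s, 25)}.
π[D, B, E, G]: project onto (D, B, E, G) → {(b, 10, 22, p), (r, 25, 6, x), (r, 26, 6, x), (w, 25, 25, u), (w, 26, 25, u)}
Difference: {(b, 10, 22, p), (r, 25, 6, x), (r, 26, 6, x), (w, 25, 25, u), (w, 26, 25, u)} with {(a, 17, 7, r), (p, 8, 10, s), (r, 29, 36, q), (t, 5, 38, p), (w, 11, 22, w), (y, 29, 24, w)} → {(b, 10, 22, p), (r, 25, 6, x), (r, 26, 6, x), (w, 25, 25, u), (w, 26, 25, u)}
π[D, B]: project onto (D, B) → {(b, 10), (r, 25), (r, 26), (w, 25), (w, 26)}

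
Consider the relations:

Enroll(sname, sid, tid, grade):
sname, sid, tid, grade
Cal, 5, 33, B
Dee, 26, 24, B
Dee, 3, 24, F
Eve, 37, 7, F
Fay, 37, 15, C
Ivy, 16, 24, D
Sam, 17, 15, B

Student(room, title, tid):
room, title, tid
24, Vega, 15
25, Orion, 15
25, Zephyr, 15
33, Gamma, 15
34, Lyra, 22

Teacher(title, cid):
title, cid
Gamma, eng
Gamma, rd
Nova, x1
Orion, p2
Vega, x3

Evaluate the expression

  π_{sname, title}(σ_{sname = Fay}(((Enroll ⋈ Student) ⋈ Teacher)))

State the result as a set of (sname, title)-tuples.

{(Fay, Gamma), (Fay, Orion), (Fay, Vega)}

Natural join on tid: {(Fay, 37, 15, C, 24, Vega), (Fay, 37, 15, C, 25, Orion), (Fay, 37, 15, C, 25, Zephyr), (Fay, 37, 15, C, 33, Gamma), (Sam, 17, 15, B, 24, Vega), (Sam, 17, 15, B, 25, Orion), (Sam, 17, 15, B, 25, Zephyr), (Sam, 17, 15, B, 33, Gamma)}
Natural join on title: {(Fay, 37, 15, C, 24, Vega, x3), (Fay, 37, 15, C, 25, Orion, p2), (Fay, 37, 15, C, 33, Gamma, eng), (Fay, 37, 15, C, 33, Gamma, rd), (Sam, 17, 15, B, 24, Vega, x3), (Sam, 17, 15, B, 25, Orion, p2), (Sam, 17, 15, B, 33, Gamma, eng), (Sam, 17, 15, B, 33, Gamma, rd)}
Apply σ_{sname = Fay}; surviving tuples: {(Fay, 37, 15, C, 24, Vega, x3), (Fay, 37, 15, C, 25, Orion, p2), (Fay, 37, 15, C, 33, Gamma, eng), (Fay, 37, 15, C, 33, Gamma, rd)}
π_{sname, title} gives {(Fay, Gamma), (Fay, Orion), (Fay, Vega)} (1 duplicate(s) eliminated).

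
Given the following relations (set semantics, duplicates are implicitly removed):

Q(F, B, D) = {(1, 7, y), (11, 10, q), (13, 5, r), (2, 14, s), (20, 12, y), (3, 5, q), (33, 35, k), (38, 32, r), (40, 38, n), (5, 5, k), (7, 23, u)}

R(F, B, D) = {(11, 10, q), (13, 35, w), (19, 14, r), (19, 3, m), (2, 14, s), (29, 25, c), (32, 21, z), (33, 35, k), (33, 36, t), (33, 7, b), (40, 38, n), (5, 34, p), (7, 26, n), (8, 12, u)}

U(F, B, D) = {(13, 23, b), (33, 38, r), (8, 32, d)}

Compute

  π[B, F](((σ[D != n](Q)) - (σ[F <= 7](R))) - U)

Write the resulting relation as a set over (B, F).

{(10, 11), (12, 20), (23, 7), (32, 38), (35, 33), (5, 13), (5, 3), (5, 5), (7, 1)}

Selection D != n: {(1, 7, y), (11, 10, q), (13, 5, r), (2, 14, s), (20, 12, y), (3, 5, q), (33, 35, k), (38, 32, r), (5, 5, k), (7, 23, u)}
Selection F <= 7: {(2, 14, s), (5, 34, p), (7, 26, n)}
Difference: {(1, 7, y), (11, 10, q), (13, 5, r), (2, 14, s), (20, 12, y), (3, 5, q), (33, 35, k), (38, 32, r), (5, 5, k), (7, 23, u)} with {(2, 14, s), (5, 34, p), (7, 26, n)} → {(1, 7, y), (11, 10, q), (13, 5, r), (20, 12, y), (3, 5, q), (33, 35, k), (38, 32, r), (5, 5, k), (7, 23, u)}
Difference: {(1, 7, y), (11, 10, q), (13, 5, r), (20, 12, y), (3, 5, q), (33, 35, k), (38, 32, r), (5, 5, k), (7, 23, u)} with {(13, 23, b), (33, 38, r), (8, 32, d)} → {(1, 7, y), (11, 10, q), (13, 5, r), (20, 12, y), (3, 5, q), (33, 35, k), (38, 32, r), (5, 5, k), (7, 23, u)}
π[B, F]: project onto (B, F) → {(10, 11), (12, 20), (23, 7), (32, 38), (35, 33), (5, 13), (5, 3), (5, 5), (7, 1)}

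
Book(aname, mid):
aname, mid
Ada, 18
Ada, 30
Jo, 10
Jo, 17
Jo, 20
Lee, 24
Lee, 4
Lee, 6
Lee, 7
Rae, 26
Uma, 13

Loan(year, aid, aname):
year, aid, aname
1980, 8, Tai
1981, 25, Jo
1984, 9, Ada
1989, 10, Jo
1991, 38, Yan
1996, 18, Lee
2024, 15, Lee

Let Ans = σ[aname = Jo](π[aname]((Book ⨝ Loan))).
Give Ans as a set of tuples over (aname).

Joining Book and Loan on aname yields {(Ada, 18, 1984, 9), (Ada, 30, 1984, 9), (Jo, 10, 1981, 25), (Jo, 10, 1989, 10), (Jo, 17, 1981, 25), (Jo, 17, 1989, 10), (Jo, 20, 1981, 25), (Jo, 20, 1989, 10), (Lee, 24, 1996, 18), (Lee, 24, 2024, 15), (Lee, 4, 1996, 18), (Lee, 4, 2024, 15), (Lee, 6, 1996, 18), (Lee, 6, 2024, 15), (Lee, 7, 1996, 18), (Lee, 7, 2024, 15)}.
Projecting to aname (13 duplicate(s) eliminated): {Ada, Jo, Lee}
σ[aname = Jo]: keep tuples satisfying aname = Jo → {Jo}

{Jo}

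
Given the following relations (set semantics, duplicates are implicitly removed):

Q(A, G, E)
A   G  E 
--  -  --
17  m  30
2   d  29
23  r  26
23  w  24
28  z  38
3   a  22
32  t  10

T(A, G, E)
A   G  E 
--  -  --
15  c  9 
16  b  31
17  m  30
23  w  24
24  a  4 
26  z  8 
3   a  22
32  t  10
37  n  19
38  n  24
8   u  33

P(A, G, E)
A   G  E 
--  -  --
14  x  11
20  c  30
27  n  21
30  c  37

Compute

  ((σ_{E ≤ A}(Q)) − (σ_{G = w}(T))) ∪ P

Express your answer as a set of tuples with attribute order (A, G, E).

Selection E ≤ A: {(32, t, 10)}
Selection G = w: {(23, w, 24)}
Taking the difference: {(32, t, 10)}
Taking the union: {(14, x, 11), (20, c, 30), (27, n, 21), (30, c, 37), (32, t, 10)}

{(14, x, 11), (20, c, 30), (27, n, 21), (30, c, 37), (32, t, 10)}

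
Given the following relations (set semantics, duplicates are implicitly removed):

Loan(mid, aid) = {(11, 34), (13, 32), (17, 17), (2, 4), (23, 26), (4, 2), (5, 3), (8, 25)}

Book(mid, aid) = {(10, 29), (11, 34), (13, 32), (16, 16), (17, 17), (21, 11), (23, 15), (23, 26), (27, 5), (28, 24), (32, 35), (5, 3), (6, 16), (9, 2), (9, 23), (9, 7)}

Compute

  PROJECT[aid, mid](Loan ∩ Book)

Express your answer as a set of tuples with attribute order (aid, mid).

Taking the intersection: {(11, 34), (13, 32), (17, 17), (23, 26), (5, 3)}
π[aid, mid]: project onto (aid, mid) → {(17, 17), (26, 23), (3, 5), (32, 13), (34, 11)}

{(17, 17), (26, 23), (3, 5), (32, 13), (34, 11)}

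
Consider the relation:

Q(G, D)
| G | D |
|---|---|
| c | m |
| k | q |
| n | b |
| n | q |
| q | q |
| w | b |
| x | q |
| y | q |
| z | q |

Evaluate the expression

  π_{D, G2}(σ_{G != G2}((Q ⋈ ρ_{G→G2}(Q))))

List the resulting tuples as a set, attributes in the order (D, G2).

ρ[G→G2]: schema becomes (G2, D); tuples unchanged.
Q ⋈ ρ_{G→G2}(Q) (natural join on D): {(c, m, c), (k, q, k), (k, q, n), (k, q, q), (k, q, x), (k, q, y), (k, q, z), (n, b, n), (n, b, w), (n, q, k), (n, q, n), (n, q, q), (n, q, x), (n, q, y), (n, q, z), (q, q, k), (q, q, n), (q, q, q), (q, q, x), (q, q, y), (q, q, z), (w, b, n), (w, b, w), (x, q, k), (x, q, n), (x, q, q), (x, q, x), (x, q, y), (x, q, z), (y, q, k), (y, q, n), (y, q, q), (y, q, x), (y, q, y), (y, q, z), (z, q, k), (z, q, n), (z, q, q), (z, q, x), (z, q, y), (z, q, z)}
Filtering on G != G2 leaves {(k, q, n), (k, q, q), (k, q, x), (k, q, y), (k, q, z), (n, b, w), (n, q, k), (n, q, q), (n, q, x), (n, q, y), (n, q, z), (q, q, k), (q, q, n), (q, q, x), (q, q, y), (q, q, z), (w, b, n), (x, q, k), (x, q, n), (x, q, q), (x, q, y), (x, q, z), (y, q, k), (y, q, n), (y, q, q), (y, q, x), (y, q, z), (z, q, k), (z, q, n), (z, q, q), (z, q, x), (z, q, y)}.
π[D, G2]: project onto (D, G2) (24 duplicate(s) eliminated) → {(b, n), (b, w), (q, k), (q, n), (q, q), (q, x), (q, y), (q, z)}

{(b, n), (b, w), (q, k), (q, n), (q, q), (q, x), (q, y), (q, z)}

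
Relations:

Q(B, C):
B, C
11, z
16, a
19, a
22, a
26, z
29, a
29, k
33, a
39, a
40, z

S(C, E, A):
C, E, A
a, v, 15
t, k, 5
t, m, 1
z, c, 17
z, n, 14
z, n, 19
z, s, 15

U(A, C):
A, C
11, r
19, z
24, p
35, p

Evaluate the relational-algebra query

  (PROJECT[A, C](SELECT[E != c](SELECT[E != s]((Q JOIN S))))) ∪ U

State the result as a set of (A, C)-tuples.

Natural join on C: {(11, z, c, 17), (11, z, n, 14), (11, z, n, 19), (11, z, s, 15), (16, a, v, 15), (19, a, v, 15), (22, a, v, 15), (26, z, c, 17), (26, z, n, 14), (26, z, n, 19), (26, z, s, 15), (29, a, v, 15), (33, a, v, 15), (39, a, v, 15), (40, z, c, 17), (40, z, n, 14), (40, z, n, 19), (40, z, s, 15)}
Filtering on E != s leaves {(11, z, c, 17), (11, z, n, 14), (11, z, n, 19), (16, a, v, 15), (19, a, v, 15), (22, a, v, 15), (26, z, c, 17), (26, z, n, 14), (26, z, n, 19), (29, a, v, 15), (33, a, v, 15), (39, a, v, 15), (40, z, c, 17), (40, z, n, 14), (40, z, n, 19)}.
Filtering on E != c leaves {(11, z, n, 14), (11, z, n, 19), (16, a, v, 15), (19, a, v, 15), (22, a, v, 15), (26, z, n, 14), (26, z, n, 19), (29, a, v, 15), (33, a, v, 15), (39, a, v, 15), (40, z, n, 14), (40, z, n, 19)}.
Keep only column(s) A, C (9 duplicate(s) eliminated): {(14, z), (15, a), (19, z)}
Set union of the two operands is {(11, r), (14, z), (15, a), (19, z), (24, p), (35, p)}.

{(11, r), (14, z), (15, a), (19, z), (24, p), (35, p)}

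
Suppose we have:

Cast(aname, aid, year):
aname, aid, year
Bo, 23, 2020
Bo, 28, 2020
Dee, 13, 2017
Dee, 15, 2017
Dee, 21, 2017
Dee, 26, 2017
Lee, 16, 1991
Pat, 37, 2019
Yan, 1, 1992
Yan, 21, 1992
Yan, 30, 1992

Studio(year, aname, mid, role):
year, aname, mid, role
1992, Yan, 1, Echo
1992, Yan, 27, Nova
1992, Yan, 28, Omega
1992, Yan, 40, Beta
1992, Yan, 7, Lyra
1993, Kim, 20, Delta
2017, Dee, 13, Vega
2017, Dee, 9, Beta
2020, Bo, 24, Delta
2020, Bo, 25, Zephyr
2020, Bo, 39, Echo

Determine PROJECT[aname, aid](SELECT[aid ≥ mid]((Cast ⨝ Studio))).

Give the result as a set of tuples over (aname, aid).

Natural join on aname, year: {(Bo, 23, 2020, 24, Delta), (Bo, 23, 2020, 25, Zephyr), (Bo, 23, 2020, 39, Echo), (Bo, 28, 2020, 24, Delta), (Bo, 28, 2020, 25, Zephyr), (Bo, 28, 2020, 39, Echo), (Dee, 13, 2017, 13, Vega), (Dee, 13, 2017, 9, Beta), (Dee, 15, 2017, 13, Vega), (Dee, 15, 2017, 9, Beta), (Dee, 21, 2017, 13, Vega), (Dee, 21, 2017, 9, Beta), (Dee, 26, 2017, 13, Vega), (Dee, 26, 2017, 9, Beta), (Yan, 1, 1992, 1, Echo), (Yan, 1, 1992, 27, Nova), (Yan, 1, 1992, 28, Omega), (Yan, 1, 1992, 40, Beta), (Yan, 1, 1992, 7, Lyra), (Yan, 21, 1992, 1, Echo), (Yan, 21, 1992, 27, Nova), (Yan, 21, 1992, 28, Omega), (Yan, 21, 1992, 40, Beta), (Yan, 21, 1992, 7, Lyra), (Yan, 30, 1992, 1, Echo), (Yan, 30, 1992, 27, Nova), (Yan, 30, 1992, 28, Omega), (Yan, 30, 1992, 40, Beta), (Yan, 30, 1992, 7, Lyra)}
Filtering on aid ≥ mid leaves {(Bo, 28, 2020, 24, Delta), (Bo, 28, 2020, 25, Zephyr), (Dee, 13, 2017, 13, Vega), (Dee, 13, 2017, 9, Beta), (Dee, 15, 2017, 13, Vega), (Dee, 15, 2017, 9, Beta), (Dee, 21, 2017, 13, Vega), (Dee, 21, 2017, 9, Beta), (Dee, 26, 2017, 13, Vega), (Dee, 26, 2017, 9, Beta), (Yan, 1, 1992, 1, Echo), (Yan, 21, 1992, 1, Echo), (Yan, 21, 1992, 7, Lyra), (Yan, 30, 1992, 1, Echo), (Yan, 30, 1992, 27, Nova), (Yan, 30, 1992, 28, Omega), (Yan, 30, 1992, 7, Lyra)}.
π_{aname, aid} gives {(Bo, 28), (Dee, 13), (Dee, 15), (Dee, 21), (Dee, 26), (Yan, 1), (Yan, 21), (Yan, 30)} (9 duplicate(s) eliminated).

{(Bo, 28), (Dee, 13), (Dee, 15), (Dee, 21), (Dee, 26), (Yan, 1), (Yan, 21), (Yan, 30)}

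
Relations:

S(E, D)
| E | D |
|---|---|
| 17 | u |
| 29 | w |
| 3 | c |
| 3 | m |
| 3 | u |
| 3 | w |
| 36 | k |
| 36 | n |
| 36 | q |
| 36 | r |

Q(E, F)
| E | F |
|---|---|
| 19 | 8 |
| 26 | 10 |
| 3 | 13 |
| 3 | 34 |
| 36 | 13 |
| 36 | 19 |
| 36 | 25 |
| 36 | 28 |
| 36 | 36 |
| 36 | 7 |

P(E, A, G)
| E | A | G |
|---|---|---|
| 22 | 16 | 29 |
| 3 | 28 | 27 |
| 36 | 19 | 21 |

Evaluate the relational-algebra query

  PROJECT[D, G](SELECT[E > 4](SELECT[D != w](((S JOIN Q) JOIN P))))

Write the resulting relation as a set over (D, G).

{(k, 21), (n, 21), (q, 21), (r, 21)}

Natural join on E: {(3, c, 13), (3, c, 34), (3, m, 13), (3, m, 34), (3, u, 13), (3, u, 34), (3, w, 13), (3, w, 34), (36, k, 13), (36, k, 19), (36, k, 25), (36, k, 28), (36, k, 36), (36, k, 7), (36, n, 13), (36, n, 19), (36, n, 25), (36, n, 28), (36, n, 36), (36, n, 7), (36, q, 13), (36, q, 19), (36, q, 25), (36, q, 28), (36, q, 36), (36, q, 7), (36, r, 13), (36, r, 19), (36, r, 25), (36, r, 28), (36, r, 36), (36, r, 7)}
Natural join on E: {(3, c, 13, 28, 27), (3, c, 34, 28, 27), (3, m, 13, 28, 27), (3, m, 34, 28, 27), (3, u, 13, 28, 27), (3, u, 34, 28, 27), (3, w, 13, 28, 27), (3, w, 34, 28, 27), (36, k, 13, 19, 21), (36, k, 19, 19, 21), (36, k, 25, 19, 21), (36, k, 28, 19, 21), (36, k, 36, 19, 21), (36, k, 7, 19, 21), (36, n, 13, 19, 21), (36, n, 19, 19, 21), (36, n, 25, 19, 21), (36, n, 28, 19, 21), (36, n, 36, 19, 21), (36, n, 7, 19, 21), (36, q, 13, 19, 21), (36, q, 19, 19, 21), (36, q, 25, 19, 21), (36, q, 28, 19, 21), (36, q, 36, 19, 21), (36, q, 7, 19, 21), (36, r, 13, 19, 21), (36, r, 19, 19, 21), (36, r, 25, 19, 21), (36, r, 28, 19, 21), (36, r, 36, 19, 21), (36, r, 7, 19, 21)}
Apply σ_{D != w}; surviving tuples: {(3, c, 13, 28, 27), (3, c, 34, 28, 27), (3, m, 13, 28, 27), (3, m, 34, 28, 27), (3, u, 13, 28, 27), (3, u, 34, 28, 27), (36, k, 13, 19, 21), (36, k, 19, 19, 21), (36, k, 25, 19, 21), (36, k, 28, 19, 21), (36, k, 36, 19, 21), (36, k, 7, 19, 21), (36, n, 13, 19, 21), (36, n, 19, 19, 21), (36, n, 25, 19, 21), (36, n, 28, 19, 21), (36, n, 36, 19, 21), (36, n, 7, 19, 21), (36, q, 13, 19, 21), (36, q, 19, 19, 21), (36, q, 25, 19, 21), (36, q, 28, 19, 21), (36, q, 36, 19, 21), (36, q, 7, 19, 21), (36, r, 13, 19, 21), (36, r, 19, 19, 21), (36, r, 25, 19, 21), (36, r, 28, 19, 21), (36, r, 36, 19, 21), (36, r, 7, 19, 21)}
Apply σ_{E > 4}; surviving tuples: {(36, k, 13, 19, 21), (36, k, 19, 19, 21), (36, k, 25, 19, 21), (36, k, 28, 19, 21), (36, k, 36, 19, 21), (36, k, 7, 19, 21), (36, n, 13, 19, 21), (36, n, 19, 19, 21), (36, n, 25, 19, 21), (36, n, 28, 19, 21), (36, n, 36, 19, 21), (36, n, 7, 19, 21), (36, q, 13, 19, 21), (36, q, 19, 19, 21), (36, q, 25, 19, 21), (36, q, 28, 19, 21), (36, q, 36, 19, 21), (36, q, 7, 19, 21), (36, r, 13, 19, 21), (36, r, 19, 19, 21), (36, r, 25, 19, 21), (36, r, 28, 19, 21), (36, r, 36, 19, 21), (36, r, 7, 19, 21)}
Projecting to D, G (20 duplicate(s) eliminated): {(k, 21), (n, 21), (q, 21), (r, 21)}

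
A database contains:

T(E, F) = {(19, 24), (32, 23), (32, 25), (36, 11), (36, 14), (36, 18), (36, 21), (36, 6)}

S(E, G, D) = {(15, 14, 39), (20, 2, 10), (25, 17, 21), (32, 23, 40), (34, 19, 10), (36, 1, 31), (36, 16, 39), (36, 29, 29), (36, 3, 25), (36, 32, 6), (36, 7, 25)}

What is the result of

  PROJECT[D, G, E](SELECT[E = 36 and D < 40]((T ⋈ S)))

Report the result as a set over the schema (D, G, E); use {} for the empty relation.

Natural join on E: {(32, 23, 23, 40), (32, 25, 23, 40), (36, 11, 1, 31), (36, 11, 16, 39), (36, 11, 29, 29), (36, 11, 3, 25), (36, 11, 32, 6), (36, 11, 7, 25), (36, 14, 1, 31), (36, 14, 16, 39), (36, 14, 29, 29), (36, 14, 3, 25), (36, 14, 32, 6), (36, 14, 7, 25), (36, 18, 1, 31), (36, 18, 16, 39), (36, 18, 29, 29), (36, 18, 3, 25), (36, 18, 32, 6), (36, 18, 7, 25), (36, 21, 1, 31), (36, 21, 16, 39), (36, 21, 29, 29), (36, 21, 3, 25), (36, 21, 32, 6), (36, 21, 7, 25), (36, 6, 1, 31), (36, 6, 16, 39), (36, 6, 29, 29), (36, 6, 3, 25), (36, 6, 32, 6), (36, 6, 7, 25)}
Selection E = 36 and D < 40: {(36, 11, 1, 31), (36, 11, 16, 39), (36, 11, 29, 29), (36, 11, 3, 25), (36, 11, 32, 6), (36, 11, 7, 25), (36, 14, 1, 31), (36, 14, 16, 39), (36, 14, 29, 29), (36, 14, 3, 25), (36, 14, 32, 6), (36, 14, 7, 25), (36, 18, 1, 31), (36, 18, 16, 39), (36, 18, 29, 29), (36, 18, 3, 25), (36, 18, 32, 6), (36, 18, 7, 25), (36, 21, 1, 31), (36, 21, 16, 39), (36, 21, 29, 29), (36, 21, 3, 25), (36, 21, 32, 6), (36, 21, 7, 25), (36, 6, 1, 31), (36, 6, 16, 39), (36, 6, 29, 29), (36, 6, 3, 25), (36, 6, 32, 6), (36, 6, 7, 25)}
π_{D, G, E} gives {(25, 3, 36), (25, 7, 36), (29, 29, 36), (31, 1, 36), (39, 16, 36), (6, 32, 36)} (24 duplicate(s) eliminated).

{(25, 3, 36), (25, 7, 36), (29, 29, 36), (31, 1, 36), (39, 16, 36), (6, 32, 36)}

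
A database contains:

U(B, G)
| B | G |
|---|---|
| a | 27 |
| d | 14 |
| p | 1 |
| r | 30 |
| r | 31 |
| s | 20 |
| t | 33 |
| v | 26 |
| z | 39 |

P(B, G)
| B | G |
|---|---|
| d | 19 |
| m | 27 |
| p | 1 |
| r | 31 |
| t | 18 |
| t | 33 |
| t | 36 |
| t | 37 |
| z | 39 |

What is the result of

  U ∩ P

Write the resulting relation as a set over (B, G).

{(p, 1), (r, 31), (t, 33), (z, 39)}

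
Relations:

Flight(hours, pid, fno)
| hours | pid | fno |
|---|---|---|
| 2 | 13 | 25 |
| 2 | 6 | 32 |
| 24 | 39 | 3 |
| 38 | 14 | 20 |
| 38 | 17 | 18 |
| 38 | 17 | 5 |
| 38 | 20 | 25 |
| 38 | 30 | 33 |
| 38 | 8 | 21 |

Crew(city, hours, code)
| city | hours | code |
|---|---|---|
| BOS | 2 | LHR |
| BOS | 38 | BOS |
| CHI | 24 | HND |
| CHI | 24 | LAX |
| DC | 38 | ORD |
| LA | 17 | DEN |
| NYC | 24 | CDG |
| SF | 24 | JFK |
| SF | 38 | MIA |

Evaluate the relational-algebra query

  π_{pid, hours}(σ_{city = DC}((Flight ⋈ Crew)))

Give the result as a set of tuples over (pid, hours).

Flight ⋈ Crew (natural join on hours): {(2, 13, 25, BOS, LHR), (2, 6, 32, BOS, LHR), (24, 39, 3, CHI, HND), (24, 39, 3, CHI, LAX), (24, 39, 3, NYC, CDG), (24, 39, 3, SF, JFK), (38, 14, 20, BOS, BOS), (38, 14, 20, DC, ORD), (38, 14, 20, SF, MIA), (38, 17, 18, BOS, BOS), (38, 17, 18, DC, ORD), (38, 17, 18, SF, MIA), (38, 17, 5, BOS, BOS), (38, 17, 5, DC, ORD), (38, 17, 5, SF, MIA), (38, 20, 25, BOS, BOS), (38, 20, 25, DC, ORD), (38, 20, 25, SF, MIA), (38, 30, 33, BOS, BOS), (38, 30, 33, DC, ORD), (38, 30, 33, SF, MIA), (38, 8, 21, BOS, BOS), (38, 8, 21, DC, ORD), (38, 8, 21, SF, MIA)}
Selection city = DC: {(38, 14, 20, DC, ORD), (38, 17, 18, DC, ORD), (38, 17, 5, DC, ORD), (38, 20, 25, DC, ORD), (38, 30, 33, DC, ORD), (38, 8, 21, DC, ORD)}
Keep only column(s) pid, hours (1 duplicate(s) eliminated): {(14, 38), (17, 38), (20, 38), (30, 38), (8, 38)}

{(14, 38), (17, 38), (20, 38), (30, 38), (8, 38)}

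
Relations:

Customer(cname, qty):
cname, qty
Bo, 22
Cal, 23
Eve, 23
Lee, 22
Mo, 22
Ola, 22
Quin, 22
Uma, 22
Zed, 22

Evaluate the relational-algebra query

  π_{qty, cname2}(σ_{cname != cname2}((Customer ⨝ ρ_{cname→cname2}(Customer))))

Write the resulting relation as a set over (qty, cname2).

{(22, Bo), (22, Lee), (22, Mo), (22, Ola), (22, Quin), (22, Uma), (22, Zed), (23, Cal), (23, Eve)}

ρ[cname→cname2]: schema becomes (cname2, qty); tuples unchanged.
Natural join on qty: {(Bo, 22, Bo), (Bo, 22, Lee), (Bo, 22, Mo), (Bo, 22, Ola), (Bo, 22, Quin), (Bo, 22, Uma), (Bo, 22, Zed), (Cal, 23, Cal), (Cal, 23, Eve), (Eve, 23, Cal), (Eve, 23, Eve), (Lee, 22, Bo), (Lee, 22, Lee), (Lee, 22, Mo), (Lee, 22, Ola), (Lee, 22, Quin), (Lee, 22, Uma), (Lee, 22, Zed), (Mo, 22, Bo), (Mo, 22, Lee), (Mo, 22, Mo), (Mo, 22, Ola), (Mo, 22, Quin), (Mo, 22, Uma), (Mo, 22, Zed), (Ola, 22, Bo), (Ola, 22, Lee), (Ola, 22, Mo), (Ola, 22, Ola), (Ola, 22, Quin), (Ola, 22, Uma), (Ola, 22, Zed), (Quin, 22, Bo), (Quin, 22, Lee), (Quin, 22, Mo), (Quin, 22, Ola), (Quin, 22, Quin), (Quin, 22, Uma), (Quin, 22, Zed), (Uma, 22, Bo), (Uma, 22, Lee), (Uma, 22, Mo), (Uma, 22, Ola), (Uma, 22, Quin), (Uma, 22, Uma), (Uma, 22, Zed), (Zed, 22, Bo), (Zed, 22, Lee), (Zed, 22, Mo), (Zed, 22, Ola), (Zed, 22, Quin), (Zed, 22, Uma), (Zed, 22, Zed)}
Filtering on cname != cname2 leaves {(Bo, 22, Lee), (Bo, 22, Mo), (Bo, 22, Ola), (Bo, 22, Quin), (Bo, 22, Uma), (Bo, 22, Zed), (Cal, 23, Eve), (Eve, 23, Cal), (Lee, 22, Bo), (Lee, 22, Mo), (Lee, 22, Ola), (Lee, 22, Quin), (Lee, 22, Uma), (Lee, 22, Zed), (Mo, 22, Bo), (Mo, 22, Lee), (Mo, 22, Ola), (Mo, 22, Quin), (Mo, 22, Uma), (Mo, 22, Zed), (Ola, 22, Bo), (Ola, 22, Lee), (Ola, 22, Mo), (Ola, 22, Quin), (Ola, 22, Uma), (Ola, 22, Zed), (Quin, 22, Bo), (Quin, 22, Lee), (Quin, 22, Mo), (Quin, 22, Ola), (Quin, 22, Uma), (Quin, 22, Zed), (Uma, 22, Bo), (Uma, 22, Lee), (Uma, 22, Mo), (Uma, 22, Ola), (Uma, 22, Quin), (Uma, 22, Zed), (Zed, 22, Bo), (Zed, 22, Lee), (Zed, 22, Mo), (Zed, 22, Ola), (Zed, 22, Quin), (Zed, 22, Uma)}.
π_{qty, cname2} gives {(22, Bo), (22, Lee), (22, Mo), (22, Ola), (22, Quin), (22, Uma), (22, Zed), (23, Cal), (23, Eve)} (35 duplicate(s) eliminated).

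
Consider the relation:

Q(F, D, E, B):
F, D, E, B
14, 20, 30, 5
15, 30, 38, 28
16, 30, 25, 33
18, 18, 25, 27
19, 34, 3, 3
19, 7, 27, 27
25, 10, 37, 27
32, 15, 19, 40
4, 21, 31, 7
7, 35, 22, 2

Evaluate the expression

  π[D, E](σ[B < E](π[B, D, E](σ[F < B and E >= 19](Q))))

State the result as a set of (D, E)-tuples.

{(10, 37), (21, 31), (30, 38)}

Filtering on F < B and E >= 19 leaves {(15, 30, 38, 28), (16, 30, 25, 33), (18, 18, 25, 27), (19, 7, 27, 27), (25, 10, 37, 27), (32, 15, 19, 40), (4, 21, 31, 7)}.
Projecting to B, D, E: {(27, 10, 37), (27, 18, 25), (27, 7, 27), (28, 30, 38), (33, 30, 25), (40, 15, 19), (7, 21, 31)}
Filtering on B < E leaves {(27, 10, 37), (28, 30, 38), (7, 21, 31)}.
Projecting to D, E: {(10, 37), (21, 31), (30, 38)}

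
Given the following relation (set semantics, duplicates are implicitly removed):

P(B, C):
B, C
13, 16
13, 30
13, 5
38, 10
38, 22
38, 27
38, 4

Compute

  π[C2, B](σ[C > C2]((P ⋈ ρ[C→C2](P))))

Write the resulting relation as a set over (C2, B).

{(10, 38), (16, 13), (22, 38), (4, 38), (5, 13)}

ρ[C→C2]: schema becomes (B, C2); tuples unchanged.
P ⋈ ρ[C→C2](P) (natural join on B): {(13, 16, 16), (13, 16, 30), (13, 16, 5), (13, 30, 16), (13, 30, 30), (13, 30, 5), (13, 5, 16), (13, 5, 30), (13, 5, 5), (38, 10, 10), (38, 10, 22), (38, 10, 27), (38, 10, 4), (38, 22, 10), (38, 22, 22), (38, 22, 27), (38, 22, 4), (38, 27, 10), (38, 27, 22), (38, 27, 27), (38, 27, 4), (38, 4, 10), (38, 4, 22), (38, 4, 27), (38, 4, 4)}
Apply σ_{C > C2}; surviving tuples: {(13, 16, 5), (13, 30, 16), (13, 30, 5), (38, 10, 4), (38, 22, 10), (38, 22, 4), (38, 27, 10), (38, 27, 22), (38, 27, 4)}
π_{C2, B} gives {(10, 38), (16, 13), (22, 38), (4, 38), (5, 13)} (4 duplicate(s) eliminated).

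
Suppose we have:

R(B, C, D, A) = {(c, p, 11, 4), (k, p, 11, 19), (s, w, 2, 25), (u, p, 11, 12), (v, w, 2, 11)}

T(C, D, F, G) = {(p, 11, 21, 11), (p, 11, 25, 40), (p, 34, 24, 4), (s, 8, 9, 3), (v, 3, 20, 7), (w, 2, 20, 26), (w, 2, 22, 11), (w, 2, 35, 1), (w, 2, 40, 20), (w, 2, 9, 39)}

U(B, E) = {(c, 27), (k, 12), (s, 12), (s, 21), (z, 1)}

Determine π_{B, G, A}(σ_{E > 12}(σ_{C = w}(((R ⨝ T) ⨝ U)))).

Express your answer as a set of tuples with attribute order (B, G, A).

{(s, 1, 25), (s, 11, 25), (s, 20, 25), (s, 26, 25), (s, 39, 25)}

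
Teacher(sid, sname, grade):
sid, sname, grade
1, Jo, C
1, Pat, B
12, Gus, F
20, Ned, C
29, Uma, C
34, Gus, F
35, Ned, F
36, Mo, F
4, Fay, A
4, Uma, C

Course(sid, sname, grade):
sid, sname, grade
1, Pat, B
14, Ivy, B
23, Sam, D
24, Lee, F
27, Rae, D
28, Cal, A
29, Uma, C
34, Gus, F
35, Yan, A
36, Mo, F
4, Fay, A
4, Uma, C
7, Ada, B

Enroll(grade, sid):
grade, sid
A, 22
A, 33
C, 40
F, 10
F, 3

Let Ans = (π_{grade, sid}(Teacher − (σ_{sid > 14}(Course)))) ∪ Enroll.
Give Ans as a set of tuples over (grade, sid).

Filtering on sid > 14 leaves {(23, Sam, D), (24, Lee, F), (27, Rae, D), (28, Cal, A), (29, Uma, C), (34, Gus, F), (35, Yan, A), (36, Mo, F)}.
Set difference of the two operands is {(1, Jo, C), (1, Pat, B), (12, Gus, F), (20, Ned, C), (35, Ned, F), (4, Fay, A), (4, Uma, C)}.
Projecting to grade, sid: {(A, 4), (B, 1), (C, 1), (C, 20), (C, 4), (F, 12), (F, 35)}
Set union of the two operands is {(A, 22), (A, 33), (A, 4), (B, 1), (C, 1), (C, 20), (C, 4), (C, 40), (F, 10), (F, 12), (F, 3), (F, 35)}.

{(A, 22), (A, 33), (A, 4), (B, 1), (C, 1), (C, 20), (C, 4), (C, 40), (F, 10), (F, 12), (F, 3), (F, 35)}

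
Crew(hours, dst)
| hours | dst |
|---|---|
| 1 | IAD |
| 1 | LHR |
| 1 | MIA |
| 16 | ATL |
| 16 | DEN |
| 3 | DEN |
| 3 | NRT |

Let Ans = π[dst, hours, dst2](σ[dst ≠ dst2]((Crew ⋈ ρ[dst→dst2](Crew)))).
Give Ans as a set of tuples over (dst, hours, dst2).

{(ATL, 16, DEN), (DEN, 16, ATL), (DEN, 3, NRT), (IAD, 1, LHR), (IAD, 1, MIA), (LHR, 1, IAD), (LHR, 1, MIA), (MIA, 1, IAD), (MIA, 1, LHR), (NRT, 3, DEN)}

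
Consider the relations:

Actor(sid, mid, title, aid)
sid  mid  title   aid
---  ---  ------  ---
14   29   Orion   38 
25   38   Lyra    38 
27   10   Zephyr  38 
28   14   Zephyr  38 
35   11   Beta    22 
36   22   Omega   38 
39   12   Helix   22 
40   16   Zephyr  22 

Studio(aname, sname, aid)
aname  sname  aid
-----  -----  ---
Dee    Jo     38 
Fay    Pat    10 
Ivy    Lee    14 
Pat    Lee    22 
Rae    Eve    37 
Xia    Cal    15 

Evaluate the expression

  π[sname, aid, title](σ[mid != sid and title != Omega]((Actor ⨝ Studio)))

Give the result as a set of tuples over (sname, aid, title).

{(Jo, 38, Lyra), (Jo, 38, Orion), (Jo, 38, Zephyr), (Lee, 22, Beta), (Lee, 22, Helix), (Lee, 22, Zephyr)}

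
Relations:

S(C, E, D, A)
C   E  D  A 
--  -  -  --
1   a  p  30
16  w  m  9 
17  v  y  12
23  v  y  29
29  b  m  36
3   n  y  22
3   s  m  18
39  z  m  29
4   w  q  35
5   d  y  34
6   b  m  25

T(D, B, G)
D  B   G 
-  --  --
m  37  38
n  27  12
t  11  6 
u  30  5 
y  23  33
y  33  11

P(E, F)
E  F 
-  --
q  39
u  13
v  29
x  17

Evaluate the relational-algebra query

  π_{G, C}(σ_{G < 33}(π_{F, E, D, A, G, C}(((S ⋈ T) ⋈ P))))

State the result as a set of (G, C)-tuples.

Joining S and T on D yields {(16, w, m, 9, 37, 38), (17, v, y, 12, 23, 33), (17, v, y, 12, 33, 11), (23, v, y, 29, 23, 33), (23, v, y, 29, 33, 11), (29, b, m, 36, 37, 38), (3, n, y, 22, 23, 33), (3, n, y, 22, 33, 11), (3, s, m, 18, 37, 38), (39, z, m, 29, 37, 38), (5, d, y, 34, 23, 33), (5, d, y, 34, 33, 11), (6, b, m, 25, 37, 38)}.
Joining (S ⋈ T) and P on E yields {(17, v, y, 12, 23, 33, 29), (17, v, y, 12, 33, 11, 29), (23, v, y, 29, 23, 33, 29), (23, v, y, 29, 33, 11, 29)}.
Keep only column(s) F, E, D, A, G, C: {(29, v, y, 12, 11, 17), (29, v, y, 12, 33, 17), (29, v, y, 29, 11, 23), (29, v, y, 29, 33, 23)}
Apply σ_{G < 33}; surviving tuples: {(29, v, y, 12, 11, 17), (29, v, y, 29, 11, 23)}
Keep only column(s) G, C: {(11, 17), (11, 23)}

{(11, 17), (11, 23)}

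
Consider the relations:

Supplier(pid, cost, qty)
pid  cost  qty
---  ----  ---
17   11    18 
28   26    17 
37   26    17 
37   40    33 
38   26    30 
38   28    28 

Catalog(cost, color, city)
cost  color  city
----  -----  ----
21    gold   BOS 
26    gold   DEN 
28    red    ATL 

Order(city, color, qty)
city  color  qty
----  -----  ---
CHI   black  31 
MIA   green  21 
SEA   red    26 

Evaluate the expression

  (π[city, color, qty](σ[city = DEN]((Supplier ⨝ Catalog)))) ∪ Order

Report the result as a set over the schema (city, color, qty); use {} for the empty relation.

{(CHI, black, 31), (DEN, gold, 17), (DEN, gold, 30), (MIA, green, 21), (SEA, red, 26)}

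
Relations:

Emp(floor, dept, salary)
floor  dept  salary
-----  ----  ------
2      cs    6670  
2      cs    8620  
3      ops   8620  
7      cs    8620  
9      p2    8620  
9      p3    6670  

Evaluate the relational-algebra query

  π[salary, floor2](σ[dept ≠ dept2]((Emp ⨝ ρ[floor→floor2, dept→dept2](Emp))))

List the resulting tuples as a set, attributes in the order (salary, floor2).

{(6670, 2), (6670, 9), (8620, 2), (8620, 3), (8620, 7), (8620, 9)}

ρ[floor→floor2, dept→dept2]: schema becomes (floor2, dept2, salary); tuples unchanged.
Joining Emp and ρ[floor→floor2, dept→dept2](Emp) on salary yields {(2, cs, 6670, 2, cs), (2, cs, 6670, 9, p3), (2, cs, 8620, 2, cs), (2, cs, 8620, 3, ops), (2, cs, 8620, 7, cs), (2, cs, 8620, 9, p2), (3, ops, 8620, 2, cs), (3, ops, 8620, 3, ops), (3, ops, 8620, 7, cs), (3, ops, 8620, 9, p2), (7, cs, 8620, 2, cs), (7, cs, 8620, 3, ops), (7, cs, 8620, 7, cs), (7, cs, 8620, 9, p2), (9, p2, 8620, 2, cs), (9, p2, 8620, 3, ops), (9, p2, 8620, 7, cs), (9, p2, 8620, 9, p2), (9, p3, 6670, 2, cs), (9, p3, 6670, 9, p3)}.
Selection dept ≠ dept2: {(2, cs, 6670, 9, p3), (2, cs, 8620, 3, ops), (2, cs, 8620, 9, p2), (3, ops, 8620, 2, cs), (3, ops, 8620, 7, cs), (3, ops, 8620, 9, p2), (7, cs, 8620, 3, ops), (7, cs, 8620, 9, p2), (9, p2, 8620, 2, cs), (9, p2, 8620, 3, ops), (9, p2, 8620, 7, cs), (9, p3, 6670, 2, cs)}
Projecting to salary, floor2 (6 duplicate(s) eliminated): {(6670, 2), (6670, 9), (8620, 2), (8620, 3), (8620, 7), (8620, 9)}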